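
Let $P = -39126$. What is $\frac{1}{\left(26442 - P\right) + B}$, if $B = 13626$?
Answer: $\frac{1}{79194} \approx 1.2627 \cdot 10^{-5}$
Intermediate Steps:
$\frac{1}{\left(26442 - P\right) + B} = \frac{1}{\left(26442 - -39126\right) + 13626} = \frac{1}{\left(26442 + 39126\right) + 13626} = \frac{1}{65568 + 13626} = \frac{1}{79194}$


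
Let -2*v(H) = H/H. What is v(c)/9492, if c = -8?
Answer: -1/18984 ≈ -5.2676e-5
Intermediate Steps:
v(H) = -½ (v(H) = -H/(2*H) = -½*1 = -½)
v(c)/9492 = -½/9492 = -½*1/9492 = -1/18984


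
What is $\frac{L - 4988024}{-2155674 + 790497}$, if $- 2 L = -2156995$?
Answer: $\frac{236941}{82738} \approx 2.8638$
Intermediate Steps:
$L = \frac{2156995}{2}$ ($L = \left(- \frac{1}{2}\right) \left(-2156995\right) = \frac{2156995}{2} \approx 1.0785 \cdot 10^{6}$)
$\frac{L - 4988024}{-2155674 + 790497} = \frac{\frac{2156995}{2} - 4988024}{-2155674 + 790497} = - \frac{7819053}{2 \left(-1365177\right)} = \left(- \frac{7819053}{2}\right) \left(- \frac{1}{1365177}\right) = \frac{236941}{82738}$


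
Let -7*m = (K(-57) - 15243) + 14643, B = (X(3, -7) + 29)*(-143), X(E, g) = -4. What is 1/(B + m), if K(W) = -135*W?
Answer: -7/32120 ≈ -0.00021793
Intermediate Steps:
B = -3575 (B = (-4 + 29)*(-143) = 25*(-143) = -3575)
m = -7095/7 (m = -((-135*(-57) - 15243) + 14643)/7 = -((7695 - 15243) + 14643)/7 = -(-7548 + 14643)/7 = -⅐*7095 = -7095/7 ≈ -1013.6)
1/(B + m) = 1/(-3575 - 7095/7) = 1/(-32120/7) = -7/32120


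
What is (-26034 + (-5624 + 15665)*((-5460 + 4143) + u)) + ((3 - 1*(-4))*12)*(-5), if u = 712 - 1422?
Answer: -20379561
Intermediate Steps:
u = -710
(-26034 + (-5624 + 15665)*((-5460 + 4143) + u)) + ((3 - 1*(-4))*12)*(-5) = (-26034 + (-5624 + 15665)*((-5460 + 4143) - 710)) + ((3 - 1*(-4))*12)*(-5) = (-26034 + 10041*(-1317 - 710)) + ((3 + 4)*12)*(-5) = (-26034 + 10041*(-2027)) + (7*12)*(-5) = (-26034 - 20353107) + 84*(-5) = -20379141 - 420 = -20379561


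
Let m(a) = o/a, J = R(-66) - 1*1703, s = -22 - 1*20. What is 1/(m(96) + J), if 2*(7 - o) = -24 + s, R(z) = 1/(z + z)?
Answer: -22/37457 ≈ -0.00058734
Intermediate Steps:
s = -42 (s = -22 - 20 = -42)
R(z) = 1/(2*z)
J = -224797/132 (J = (½)/(-66) - 1*1703 = (½)*(-1/66) - 1703 = -1/132 - 1703 = -224797/132 ≈ -1703.0)
o = 40 (o = 7 - (-24 - 42)/2 = 7 - ½*(-66) = 7 + 33 = 40)
m(a) = 40/a
1/(m(96) + J) = 1/(40/96 - 224797/132) = 1/(40*(1/96) - 224797/132) = 1/(5/12 - 224797/132) = 1/(-37457/22) = -22/37457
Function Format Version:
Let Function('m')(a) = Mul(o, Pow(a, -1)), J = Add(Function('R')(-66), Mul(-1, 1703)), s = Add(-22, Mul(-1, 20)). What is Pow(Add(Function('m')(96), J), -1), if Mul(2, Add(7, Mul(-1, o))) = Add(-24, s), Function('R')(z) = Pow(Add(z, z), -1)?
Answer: Rational(-22, 37457) ≈ -0.00058734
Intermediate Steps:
s = -42 (s = Add(-22, -20) = -42)
Function('R')(z) = Mul(Rational(1, 2), Pow(z, -1)) (Function('R')(z) = Pow(Mul(2, z), -1) = Mul(Rational(1, 2), Pow(z, -1)))
J = Rational(-224797, 132) (J = Add(Mul(Rational(1, 2), Pow(-66, -1)), Mul(-1, 1703)) = Add(Mul(Rational(1, 2), Rational(-1, 66)), -1703) = Add(Rational(-1, 132), -1703) = Rational(-224797, 132) ≈ -1703.0)
o = 40 (o = Add(7, Mul(Rational(-1, 2), Add(-24, -42))) = Add(7, Mul(Rational(-1, 2), -66)) = Add(7, 33) = 40)
Function('m')(a) = Mul(40, Pow(a, -1))
Pow(Add(Function('m')(96), J), -1) = Pow(Add(Mul(40, Pow(96, -1)), Rational(-224797, 132)), -1) = Pow(Add(Mul(40, Rational(1, 96)), Rational(-224797, 132)), -1) = Pow(Add(Rational(5, 12), Rational(-224797, 132)), -1) = Pow(Rational(-37457, 22), -1) = Rational(-22, 37457)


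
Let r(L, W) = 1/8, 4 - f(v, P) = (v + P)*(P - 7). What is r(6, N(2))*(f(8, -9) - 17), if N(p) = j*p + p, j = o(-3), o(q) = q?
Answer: -29/8 ≈ -3.6250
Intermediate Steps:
j = -3
f(v, P) = 4 - (-7 + P)*(P + v) (f(v, P) = 4 - (v + P)*(P - 7) = 4 - (P + v)*(-7 + P) = 4 - (-7 + P)*(P + v))
N(p) = -2*p (N(p) = -3*p + p = -2*p)
r(L, W) = 1/8
r(6, N(2))*(f(8, -9) - 17) = ((4 - 1*(-9)**2 + 7*(-9) + 7*8 - 1*(-9)*8) - 17)/8 = ((4 - 1*81 - 63 + 56 + 72) - 17)/8 = ((4 - 81 - 63 + 56 + 72) - 17)/8 = (-12 - 17)/8 = (1/8)*(-29) = -29/8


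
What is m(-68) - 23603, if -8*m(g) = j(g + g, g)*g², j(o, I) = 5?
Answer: -26493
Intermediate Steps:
m(g) = -5*g²/8
m(-68) - 23603 = -5/8*(-68)² - 23603 = -5/8*4624 - 23603 = -2890 - 23603 = -26493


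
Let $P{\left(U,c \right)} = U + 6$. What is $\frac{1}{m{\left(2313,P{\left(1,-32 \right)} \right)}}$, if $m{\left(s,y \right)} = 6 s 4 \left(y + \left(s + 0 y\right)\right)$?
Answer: $\frac{1}{128787840} \approx 7.7647 \cdot 10^{-9}$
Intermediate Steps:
$P{\left(U,c \right)} = 6 + U$
$m{\left(s,y \right)} = 24 s \left(s + y\right)$ ($m{\left(s,y \right)} = 24 s \left(y + \left(s + 0\right)\right) = 24 s \left(y + s\right) = 24 s \left(s + y\right)$)
$\frac{1}{m{\left(2313,P{\left(1,-32 \right)} \right)}} = \frac{1}{24 \cdot 2313 \left(2313 + \left(6 + 1\right)\right)} = \frac{1}{24 \cdot 2313 \left(2313 + 7\right)} = \frac{1}{24 \cdot 2313 \cdot 2320} = \frac{1}{128787840}$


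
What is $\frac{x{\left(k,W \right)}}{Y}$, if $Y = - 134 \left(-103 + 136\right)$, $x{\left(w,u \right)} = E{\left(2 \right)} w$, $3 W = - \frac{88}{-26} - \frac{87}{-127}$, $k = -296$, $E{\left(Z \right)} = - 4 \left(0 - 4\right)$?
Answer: $\frac{2368}{2211} \approx 1.071$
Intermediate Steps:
$E{\left(Z \right)} = 16$ ($E{\left(Z \right)} = \left(-4\right) \left(-4\right) = 16$)
$W = \frac{6719}{4953}$ ($W = \frac{- \frac{88}{-26} - \frac{87}{-127}}{3} = \frac{\left(-88\right) \left(- \frac{1}{26}\right) - - \frac{87}{127}}{3} = \frac{\frac{44}{13} + \frac{87}{127}}{3} = \frac{1}{3} \cdot \frac{6719}{1651} = \frac{6719}{4953} \approx 1.3566$)
$x{\left(w,u \right)} = 16 w$
$Y = -4422$ ($Y = \left(-134\right) 33 = -4422$)
$\frac{x{\left(k,W \right)}}{Y} = \frac{16 \left(-296\right)}{-4422} = \left(-4736\right) \left(- \frac{1}{4422}\right) = \frac{2368}{2211}$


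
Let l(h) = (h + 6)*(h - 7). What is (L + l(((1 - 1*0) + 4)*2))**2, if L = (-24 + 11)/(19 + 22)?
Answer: 3822025/1681 ≈ 2273.7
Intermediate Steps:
l(h) = (-7 + h)*(6 + h) (l(h) = (6 + h)*(-7 + h) = (-7 + h)*(6 + h))
L = -13/41 ≈ -0.31707
(L + l(((1 - 1*0) + 4)*2))**2 = (-13/41 + (-42 + (((1 - 1*0) + 4)*2)**2 - ((1 - 1*0) + 4)*2))**2 = (-13/41 + (-42 + (((1 + 0) + 4)*2)**2 - ((1 + 0) + 4)*2))**2 = (-13/41 + (-42 + ((1 + 4)*2)**2 - (1 + 4)*2))**2 = (-13/41 + (-42 + (5*2)**2 - 5*2))**2 = (-13/41 + (-42 + 10**2 - 1*10))**2 = (-13/41 + (-42 + 100 - 10))**2 = (-13/41 + 48)**2 = (1955/41)**2 = 3822025/1681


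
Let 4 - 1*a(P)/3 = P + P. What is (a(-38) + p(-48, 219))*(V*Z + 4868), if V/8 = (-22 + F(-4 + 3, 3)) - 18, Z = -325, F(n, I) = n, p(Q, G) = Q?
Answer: 21401856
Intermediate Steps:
a(P) = 12 - 6*P (a(P) = 12 - 3*(P + P) = 12 - 6*P)
V = -328 (V = 8*((-22 + (-4 + 3)) - 18) = 8*((-22 - 1) - 18) = 8*(-23 - 18) = 8*(-41) = -328)
(a(-38) + p(-48, 219))*(V*Z + 4868) = ((12 - 6*(-38)) - 48)*(-328*(-325) + 4868) = ((12 + 228) - 48)*(106600 + 4868) = (240 - 48)*111468 = 192*111468 = 21401856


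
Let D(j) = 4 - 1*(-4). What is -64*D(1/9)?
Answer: -512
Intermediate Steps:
D(j) = 8 (D(j) = 4 + 4 = 8)
-64*D(1/9) = -64*8 = -512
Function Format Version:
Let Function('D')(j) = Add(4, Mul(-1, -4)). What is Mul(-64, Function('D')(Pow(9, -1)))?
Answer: -512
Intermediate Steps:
Function('D')(j) = 8 (Function('D')(j) = Add(4, 4) = 8)
Mul(-64, Function('D')(Pow(9, -1))) = Mul(-64, 8) = -512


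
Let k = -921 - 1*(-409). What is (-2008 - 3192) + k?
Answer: -5712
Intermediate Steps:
k = -512 (k = -921 + 409 = -512)
(-2008 - 3192) + k = (-2008 - 3192) - 512 = -5200 - 512 = -5712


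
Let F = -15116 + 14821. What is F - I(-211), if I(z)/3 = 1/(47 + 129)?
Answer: -51923/176 ≈ -295.02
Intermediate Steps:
F = -295
I(z) = 3/176 (I(z) = 3/(47 + 129) = 3/176)
F - I(-211) = -295 - 1*3/176 = -295 - 3/176 = -51923/176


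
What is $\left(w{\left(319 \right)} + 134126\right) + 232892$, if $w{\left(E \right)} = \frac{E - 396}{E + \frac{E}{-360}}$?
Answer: $\frac{3821021878}{10411} \approx 3.6702 \cdot 10^{5}$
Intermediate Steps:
$w{\left(E \right)} = \frac{360 \left(-396 + E\right)}{359 E}$ ($w{\left(E \right)} = \frac{-396 + E}{E + E \left(- \frac{1}{360}\right)} = \frac{-396 + E}{E - \frac{E}{360}} = \frac{-396 + E}{\frac{359}{360} E} = \left(-396 + E\right) \frac{360}{359 E} = \frac{360 \left(-396 + E\right)}{359 E}$)
$\left(w{\left(319 \right)} + 134126\right) + 232892 = \left(\frac{360 \left(-396 + 319\right)}{359 \cdot 319} + 134126\right) + 232892 = \left(\frac{360}{359} \cdot \frac{1}{319} \left(-77\right) + 134126\right) + 232892 = \left(- \frac{2520}{10411} + 134126\right) + 232892 = \frac{1396383266}{10411} + 232892 = \frac{3821021878}{10411}$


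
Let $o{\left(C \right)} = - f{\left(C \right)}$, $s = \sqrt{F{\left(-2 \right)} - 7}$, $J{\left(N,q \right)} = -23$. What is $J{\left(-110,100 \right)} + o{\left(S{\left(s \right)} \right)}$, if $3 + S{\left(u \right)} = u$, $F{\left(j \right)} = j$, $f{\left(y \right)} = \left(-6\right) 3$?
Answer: $-5$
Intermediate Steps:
$f{\left(y \right)} = -18$
$s = 3 i$ ($s = \sqrt{-2 - 7} = \sqrt{-9} = 3 i \approx 3.0 i$)
$S{\left(u \right)} = -3 + u$
$o{\left(C \right)} = 18$ ($o{\left(C \right)} = \left(-1\right) \left(-18\right) = 18$)
$J{\left(-110,100 \right)} + o{\left(S{\left(s \right)} \right)} = -23 + 18 = -5$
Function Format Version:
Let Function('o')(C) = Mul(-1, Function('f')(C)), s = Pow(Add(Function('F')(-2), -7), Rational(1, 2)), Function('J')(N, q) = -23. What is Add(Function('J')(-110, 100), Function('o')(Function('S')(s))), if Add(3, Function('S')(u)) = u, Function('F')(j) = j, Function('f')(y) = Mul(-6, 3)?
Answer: -5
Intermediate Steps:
Function('f')(y) = -18
s = Mul(3, I) (s = Pow(Add(-2, -7), Rational(1, 2)) = Pow(-9, Rational(1, 2)) = Mul(3, I) ≈ Mul(3.0000, I))
Function('S')(u) = Add(-3, u)
Function('o')(C) = 18 (Function('o')(C) = Mul(-1, -18) = 18)
Add(Function('J')(-110, 100), Function('o')(Function('S')(s))) = Add(-23, 18) = -5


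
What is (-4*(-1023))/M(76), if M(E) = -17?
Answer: -4092/17 ≈ -240.71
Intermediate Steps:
(-4*(-1023))/M(76) = -4*(-1023)/(-17) = 4092*(-1/17) = -4092/17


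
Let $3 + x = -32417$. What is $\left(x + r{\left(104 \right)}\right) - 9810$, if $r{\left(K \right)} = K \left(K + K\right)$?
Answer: $-20598$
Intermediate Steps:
$x = -32420$ ($x = -3 - 32417 = -32420$)
$r{\left(K \right)} = 2 K^{2}$ ($r{\left(K \right)} = K 2 K = 2 K^{2}$)
$\left(x + r{\left(104 \right)}\right) - 9810 = \left(-32420 + 2 \cdot 104^{2}\right) - 9810 = \left(-32420 + 2 \cdot 10816\right) - 9810 = \left(-32420 + 21632\right) - 9810 = -10788 - 9810 = -20598$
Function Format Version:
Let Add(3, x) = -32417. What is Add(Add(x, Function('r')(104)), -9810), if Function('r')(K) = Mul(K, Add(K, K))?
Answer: -20598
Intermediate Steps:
x = -32420 (x = Add(-3, -32417) = -32420)
Function('r')(K) = Mul(2, Pow(K, 2)) (Function('r')(K) = Mul(K, Mul(2, K)) = Mul(2, Pow(K, 2)))
Add(Add(x, Function('r')(104)), -9810) = Add(Add(-32420, Mul(2, Pow(104, 2))), -9810) = Add(Add(-32420, Mul(2, 10816)), -9810) = Add(Add(-32420, 21632), -9810) = Add(-10788, -9810) = -20598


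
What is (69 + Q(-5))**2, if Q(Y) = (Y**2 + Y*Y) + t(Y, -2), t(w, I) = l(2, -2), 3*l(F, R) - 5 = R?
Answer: 14400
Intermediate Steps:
l(F, R) = 5/3 + R/3
t(w, I) = 1 (t(w, I) = 5/3 + (1/3)*(-2) = 5/3 - 2/3 = 1)
Q(Y) = 1 + 2*Y**2 (Q(Y) = (Y**2 + Y*Y) + 1 = (Y**2 + Y**2) + 1 = 2*Y**2 + 1 = 1 + 2*Y**2)
(69 + Q(-5))**2 = (69 + (1 + 2*(-5)**2))**2 = (69 + (1 + 2*25))**2 = (69 + (1 + 50))**2 = (69 + 51)**2 = 120**2 = 14400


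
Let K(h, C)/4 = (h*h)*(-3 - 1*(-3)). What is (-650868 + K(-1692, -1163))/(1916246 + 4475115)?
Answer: -650868/6391361 ≈ -0.10184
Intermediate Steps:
K(h, C) = 0 (K(h, C) = 4*((h*h)*(-3 - 1*(-3))) = 4*(h**2*(-3 + 3)) = 4*(h**2*0) = 4*0 = 0)
(-650868 + K(-1692, -1163))/(1916246 + 4475115) = (-650868 + 0)/(1916246 + 4475115) = -650868/6391361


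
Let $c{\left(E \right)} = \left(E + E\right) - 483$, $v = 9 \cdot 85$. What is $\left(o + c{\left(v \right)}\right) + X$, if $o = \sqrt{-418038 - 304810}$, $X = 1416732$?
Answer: $1417779 + 28 i \sqrt{922} \approx 1.4178 \cdot 10^{6} + 850.21 i$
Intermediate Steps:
$v = 765$
$c{\left(E \right)} = -483 + 2 E$ ($c{\left(E \right)} = 2 E - 483 = -483 + 2 E$)
$o = 28 i \sqrt{922}$ ($o = \sqrt{-722848} = 28 i \sqrt{922} \approx 850.21 i$)
$\left(o + c{\left(v \right)}\right) + X = \left(28 i \sqrt{922} + \left(-483 + 2 \cdot 765\right)\right) + 1416732 = \left(28 i \sqrt{922} + \left(-483 + 1530\right)\right) + 1416732 = \left(28 i \sqrt{922} + 1047\right) + 1416732 = \left(1047 + 28 i \sqrt{922}\right) + 1416732 = 1417779 + 28 i \sqrt{922}$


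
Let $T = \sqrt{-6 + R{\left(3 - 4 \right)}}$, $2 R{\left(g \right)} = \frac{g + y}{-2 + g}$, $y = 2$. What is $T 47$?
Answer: $\frac{47 i \sqrt{222}}{6} \approx 116.71 i$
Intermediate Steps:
$R{\left(g \right)} = \frac{2 + g}{2 \left(-2 + g\right)}$ ($R{\left(g \right)} = \frac{\left(g + 2\right) \frac{1}{-2 + g}}{2} = \frac{\left(2 + g\right) \frac{1}{-2 + g}}{2} = \frac{\frac{1}{-2 + g} \left(2 + g\right)}{2} = \frac{2 + g}{2 \left(-2 + g\right)}$)
$T = \frac{i \sqrt{222}}{6}$ ($T = \sqrt{-6 + \frac{2 + \left(3 - 4\right)}{2 \left(-2 + \left(3 - 4\right)\right)}} = \sqrt{-6 + \frac{2 - 1}{2 \left(-2 - 1\right)}} = \sqrt{-6 + \frac{1}{2} \frac{1}{-3} \cdot 1} = \sqrt{-6 + \frac{1}{2} \left(- \frac{1}{3}\right) 1} = \sqrt{-6 - \frac{1}{6}} = \sqrt{- \frac{37}{6}} = \frac{i \sqrt{222}}{6} \approx 2.4833 i$)
$T 47 = \frac{i \sqrt{222}}{6} \cdot 47 = \frac{47 i \sqrt{222}}{6}$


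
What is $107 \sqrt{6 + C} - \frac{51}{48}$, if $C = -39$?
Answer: $- \frac{17}{16} + 107 i \sqrt{33} \approx -1.0625 + 614.67 i$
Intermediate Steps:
$107 \sqrt{6 + C} - \frac{51}{48} = 107 \sqrt{6 - 39} - \frac{51}{48} = 107 \sqrt{-33} - \frac{17}{16} = 107 i \sqrt{33} - \frac{17}{16} = - \frac{17}{16} + 107 i \sqrt{33}$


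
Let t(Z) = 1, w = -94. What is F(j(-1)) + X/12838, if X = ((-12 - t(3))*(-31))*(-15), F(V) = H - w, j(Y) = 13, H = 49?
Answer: 1829789/12838 ≈ 142.53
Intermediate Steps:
F(V) = 143 (F(V) = 49 - 1*(-94) = 49 + 94 = 143)
X = -6045 (X = ((-12 - 1*1)*(-31))*(-15) = ((-12 - 1)*(-31))*(-15) = -13*(-31)*(-15) = 403*(-15) = -6045)
F(j(-1)) + X/12838 = 143 - 6045/12838 = 1829789/12838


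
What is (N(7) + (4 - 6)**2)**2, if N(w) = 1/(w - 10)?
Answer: 121/9 ≈ 13.444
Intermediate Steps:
N(w) = 1/(-10 + w)
(N(7) + (4 - 6)**2)**2 = (1/(-10 + 7) + (4 - 6)**2)**2 = (1/(-3) + (-2)**2)**2 = (-1/3 + 4)**2 = (11/3)**2 = 121/9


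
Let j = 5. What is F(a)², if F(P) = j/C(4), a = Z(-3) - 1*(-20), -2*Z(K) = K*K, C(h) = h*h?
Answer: 25/256 ≈ 0.097656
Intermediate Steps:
C(h) = h²
Z(K) = -K²/2 (Z(K) = -K*K/2 = -K²/2)
a = 31/2 (a = -½*(-3)² - 1*(-20) = -½*9 + 20 = -9/2 + 20 = 31/2 ≈ 15.500)
F(P) = 5/16 (F(P) = 5/(4²) = 5/16)
F(a)² = (5/16)² = 25/256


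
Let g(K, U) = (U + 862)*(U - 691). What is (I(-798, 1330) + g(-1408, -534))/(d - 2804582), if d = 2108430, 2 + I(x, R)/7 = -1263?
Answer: 410655/696152 ≈ 0.58989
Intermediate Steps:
I(x, R) = -8855 (I(x, R) = -14 + 7*(-1263) = -14 - 8841 = -8855)
g(K, U) = (-691 + U)*(862 + U) (g(K, U) = (862 + U)*(-691 + U) = (-691 + U)*(862 + U))
(I(-798, 1330) + g(-1408, -534))/(d - 2804582) = (-8855 + (-595642 + (-534)**2 + 171*(-534)))/(2108430 - 2804582) = (-8855 + (-595642 + 285156 - 91314))/(-696152) = (-8855 - 401800)*(-1/696152) = -410655*(-1/696152) = 410655/696152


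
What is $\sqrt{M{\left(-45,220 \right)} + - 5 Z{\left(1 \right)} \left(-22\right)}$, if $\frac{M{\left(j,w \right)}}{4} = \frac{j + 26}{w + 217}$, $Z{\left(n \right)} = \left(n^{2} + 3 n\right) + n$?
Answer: $\frac{\sqrt{290858}}{23} \approx 23.448$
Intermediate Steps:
$Z{\left(n \right)} = n^{2} + 4 n$
$M{\left(j,w \right)} = \frac{4 \left(26 + j\right)}{217 + w}$ ($M{\left(j,w \right)} = 4 \frac{j + 26}{w + 217} = 4 \frac{26 + j}{217 + w} = \frac{4 \left(26 + j\right)}{217 + w}$)
$\sqrt{M{\left(-45,220 \right)} + - 5 Z{\left(1 \right)} \left(-22\right)} = \sqrt{\frac{4 \left(26 - 45\right)}{217 + 220} + - 5 \cdot 1 \left(4 + 1\right) \left(-22\right)} = \sqrt{4 \cdot \frac{1}{437} \left(-19\right) + - 5 \cdot 1 \cdot 5 \left(-22\right)} = \sqrt{4 \cdot \frac{1}{437} \left(-19\right) + \left(-5\right) 5 \left(-22\right)} = \sqrt{- \frac{4}{23} - -550} = \sqrt{- \frac{4}{23} + 550} = \sqrt{\frac{12646}{23}} = \frac{\sqrt{290858}}{23}$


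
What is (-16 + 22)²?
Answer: 36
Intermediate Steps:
(-16 + 22)² = 6² = 36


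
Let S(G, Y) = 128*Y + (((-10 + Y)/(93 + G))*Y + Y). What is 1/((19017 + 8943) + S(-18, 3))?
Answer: 25/708668 ≈ 3.5277e-5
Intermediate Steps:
S(G, Y) = 129*Y + Y*(-10 + Y)/(93 + G) (S(G, Y) = 128*Y + (((-10 + Y)/(93 + G))*Y + Y) = 128*Y + (Y*(-10 + Y)/(93 + G) + Y) = 128*Y + (Y + Y*(-10 + Y)/(93 + G)) = 129*Y + Y*(-10 + Y)/(93 + G))
1/((19017 + 8943) + S(-18, 3)) = 1/((19017 + 8943) + 3*(11987 + 3 + 129*(-18))/(93 - 18)) = 1/(27960 + 3*(11987 + 3 - 2322)/75) = 1/(27960 + 3*(1/75)*9668) = 1/(27960 + 9668/25) = 1/(708668/25) = 25/708668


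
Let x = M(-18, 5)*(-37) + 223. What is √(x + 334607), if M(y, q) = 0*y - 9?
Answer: √335163 ≈ 578.93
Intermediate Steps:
M(y, q) = -9 (M(y, q) = 0 - 9 = -9)
x = 556 (x = -9*(-37) + 223 = 333 + 223 = 556)
√(x + 334607) = √(556 + 334607) = √335163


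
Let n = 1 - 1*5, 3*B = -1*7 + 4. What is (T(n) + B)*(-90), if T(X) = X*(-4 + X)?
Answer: -2790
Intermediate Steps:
B = -1 (B = (-1*7 + 4)/3 = (-7 + 4)/3 = (⅓)*(-3) = -1)
n = -4 (n = 1 - 5 = -4)
(T(n) + B)*(-90) = (-4*(-4 - 4) - 1)*(-90) = (-4*(-8) - 1)*(-90) = (32 - 1)*(-90) = 31*(-90) = -2790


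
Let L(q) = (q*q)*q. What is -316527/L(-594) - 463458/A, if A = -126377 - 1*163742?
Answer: 32408494209395/20268156641832 ≈ 1.5990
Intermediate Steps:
A = -290119 (A = -126377 - 163742 = -290119)
L(q) = q³ (L(q) = q²*q = q³)
-316527/L(-594) - 463458/A = -316527/((-594)³) - 463458/(-290119) = -316527/(-209584584) - 463458*(-1/290119) = -316527*(-1/209584584) + 463458/290119 = 105509/69861528 + 463458/290119 = 32408494209395/20268156641832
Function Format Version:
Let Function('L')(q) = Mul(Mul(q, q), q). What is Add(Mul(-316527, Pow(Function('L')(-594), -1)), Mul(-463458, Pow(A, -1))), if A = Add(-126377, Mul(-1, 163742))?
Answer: Rational(32408494209395, 20268156641832) ≈ 1.5990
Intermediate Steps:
A = -290119 (A = Add(-126377, -163742) = -290119)
Function('L')(q) = Pow(q, 3) (Function('L')(q) = Mul(Pow(q, 2), q) = Pow(q, 3))
Add(Mul(-316527, Pow(Function('L')(-594), -1)), Mul(-463458, Pow(A, -1))) = Add(Mul(-316527, Pow(Pow(-594, 3), -1)), Mul(-463458, Pow(-290119, -1))) = Add(Mul(-316527, Pow(-209584584, -1)), Mul(-463458, Rational(-1, 290119))) = Add(Mul(-316527, Rational(-1, 209584584)), Rational(463458, 290119)) = Add(Rational(105509, 69861528), Rational(463458, 290119)) = Rational(32408494209395, 20268156641832)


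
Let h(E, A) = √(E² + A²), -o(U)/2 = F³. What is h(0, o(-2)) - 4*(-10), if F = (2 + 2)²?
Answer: 8232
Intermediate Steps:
F = 16 (F = 4² = 16)
o(U) = -8192 (o(U) = -2*16³ = -2*4096 = -8192)
h(E, A) = √(A² + E²)
h(0, o(-2)) - 4*(-10) = √((-8192)² + 0²) - 4*(-10) = √(67108864 + 0) + 40 = √67108864 + 40 = 8192 + 40 = 8232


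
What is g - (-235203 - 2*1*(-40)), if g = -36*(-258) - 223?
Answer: 244188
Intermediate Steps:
g = 9065 (g = 9288 - 223 = 9065)
g - (-235203 - 2*1*(-40)) = 9065 - (-235203 - 2*1*(-40)) = 9065 - (-235203 - 2*(-40)) = 9065 - (-235203 + 80) = 9065 - 1*(-235123) = 9065 + 235123 = 244188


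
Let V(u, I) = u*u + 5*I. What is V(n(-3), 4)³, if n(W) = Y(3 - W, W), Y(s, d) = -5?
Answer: 91125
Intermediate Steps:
n(W) = -5
V(u, I) = u² + 5*I
V(n(-3), 4)³ = ((-5)² + 5*4)³ = (25 + 20)³ = 45³ = 91125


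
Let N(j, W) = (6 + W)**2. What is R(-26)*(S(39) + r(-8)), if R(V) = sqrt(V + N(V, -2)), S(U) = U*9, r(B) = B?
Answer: 343*I*sqrt(10) ≈ 1084.7*I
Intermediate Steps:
S(U) = 9*U
R(V) = sqrt(16 + V) (R(V) = sqrt(V + (6 - 2)**2) = sqrt(V + 4**2) = sqrt(V + 16) = sqrt(16 + V))
R(-26)*(S(39) + r(-8)) = sqrt(16 - 26)*(9*39 - 8) = sqrt(-10)*(351 - 8) = (I*sqrt(10))*343 = 343*I*sqrt(10)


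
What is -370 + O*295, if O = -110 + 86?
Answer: -7450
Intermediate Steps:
O = -24
-370 + O*295 = -370 - 24*295 = -370 - 7080 = -7450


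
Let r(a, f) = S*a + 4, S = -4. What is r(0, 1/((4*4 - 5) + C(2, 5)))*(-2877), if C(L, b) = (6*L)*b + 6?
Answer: -11508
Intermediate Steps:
C(L, b) = 6 + 6*L*b (C(L, b) = 6*L*b + 6 = 6 + 6*L*b)
r(a, f) = 4 - 4*a (r(a, f) = -4*a + 4 = 4 - 4*a)
r(0, 1/((4*4 - 5) + C(2, 5)))*(-2877) = (4 - 4*0)*(-2877) = (4 + 0)*(-2877) = 4*(-2877) = -11508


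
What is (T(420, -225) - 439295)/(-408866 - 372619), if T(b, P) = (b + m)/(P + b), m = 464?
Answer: 6589357/11722275 ≈ 0.56212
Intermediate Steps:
T(b, P) = (464 + b)/(P + b) (T(b, P) = (b + 464)/(P + b) = (464 + b)/(P + b))
(T(420, -225) - 439295)/(-408866 - 372619) = ((464 + 420)/(-225 + 420) - 439295)/(-408866 - 372619) = (884/195 - 439295)/(-781485) = ((1/195)*884 - 439295)*(-1/781485) = (68/15 - 439295)*(-1/781485) = -6589357/15*(-1/781485) = 6589357/11722275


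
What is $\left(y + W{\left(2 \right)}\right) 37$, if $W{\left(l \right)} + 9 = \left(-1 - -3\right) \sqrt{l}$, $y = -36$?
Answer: $-1665 + 74 \sqrt{2} \approx -1560.3$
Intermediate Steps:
$W{\left(l \right)} = -9 + 2 \sqrt{l}$ ($W{\left(l \right)} = -9 + \left(-1 - -3\right) \sqrt{l} = -9 + \left(-1 + 3\right) \sqrt{l} = -9 + 2 \sqrt{l}$)
$\left(y + W{\left(2 \right)}\right) 37 = \left(-36 - \left(9 - 2 \sqrt{2}\right)\right) 37 = \left(-45 + 2 \sqrt{2}\right) 37 = -1665 + 74 \sqrt{2}$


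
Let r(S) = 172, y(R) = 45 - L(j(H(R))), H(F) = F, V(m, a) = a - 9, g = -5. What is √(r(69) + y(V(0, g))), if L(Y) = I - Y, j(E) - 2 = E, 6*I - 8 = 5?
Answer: √7302/6 ≈ 14.242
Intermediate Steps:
I = 13/6 (I = 4/3 + (⅙)*5 = 4/3 + ⅚ = 13/6 ≈ 2.1667)
V(m, a) = -9 + a
j(E) = 2 + E
L(Y) = 13/6 - Y
y(R) = 269/6 + R (y(R) = 45 - (13/6 - (2 + R)) = 45 - (13/6 + (-2 - R)) = 45 - (⅙ - R) = 45 + (-⅙ + R) = 269/6 + R)
√(r(69) + y(V(0, g))) = √(172 + (269/6 + (-9 - 5))) = √(172 + (269/6 - 14)) = √(172 + 185/6) = √(1217/6) = √7302/6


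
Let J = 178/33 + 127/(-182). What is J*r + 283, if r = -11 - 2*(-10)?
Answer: 651181/2002 ≈ 325.27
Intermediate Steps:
J = 28205/6006 (J = 178*(1/33) + 127*(-1/182) = 178/33 - 127/182 = 28205/6006 ≈ 4.6961)
r = 9 (r = -11 + 20 = 9)
J*r + 283 = (28205/6006)*9 + 283 = 84615/2002 + 283 = 651181/2002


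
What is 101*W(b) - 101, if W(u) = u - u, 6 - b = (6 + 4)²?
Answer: -101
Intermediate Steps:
b = -94 (b = 6 - (6 + 4)² = 6 - 1*10² = 6 - 1*100 = 6 - 100 = -94)
W(u) = 0
101*W(b) - 101 = 101*0 - 101 = 0 - 101 = -101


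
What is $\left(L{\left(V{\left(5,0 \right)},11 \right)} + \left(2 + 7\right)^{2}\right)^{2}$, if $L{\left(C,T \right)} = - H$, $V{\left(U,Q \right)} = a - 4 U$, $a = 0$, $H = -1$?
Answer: $6724$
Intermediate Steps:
$V{\left(U,Q \right)} = - 4 U$ ($V{\left(U,Q \right)} = 0 - 4 U = - 4 U$)
$L{\left(C,T \right)} = 1$ ($L{\left(C,T \right)} = \left(-1\right) \left(-1\right) = 1$)
$\left(L{\left(V{\left(5,0 \right)},11 \right)} + \left(2 + 7\right)^{2}\right)^{2} = \left(1 + \left(2 + 7\right)^{2}\right)^{2} = \left(1 + 9^{2}\right)^{2} = \left(1 + 81\right)^{2} = 82^{2} = 6724$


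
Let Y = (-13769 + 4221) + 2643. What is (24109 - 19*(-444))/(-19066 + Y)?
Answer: -32545/25971 ≈ -1.2531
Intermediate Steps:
Y = -6905 (Y = -9548 + 2643 = -6905)
(24109 - 19*(-444))/(-19066 + Y) = (24109 - 19*(-444))/(-19066 - 6905) = (24109 + 8436)/(-25971) = 32545*(-1/25971) = -32545/25971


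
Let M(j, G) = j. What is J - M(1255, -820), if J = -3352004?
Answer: -3353259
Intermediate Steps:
J - M(1255, -820) = -3352004 - 1*1255 = -3352004 - 1255 = -3353259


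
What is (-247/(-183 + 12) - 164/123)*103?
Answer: 103/9 ≈ 11.444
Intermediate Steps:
(-247/(-183 + 12) - 164/123)*103 = (-247/(-171) - 164*1/123)*103 = (-247*(-1/171) - 4/3)*103 = (13/9 - 4/3)*103 = (1/9)*103 = 103/9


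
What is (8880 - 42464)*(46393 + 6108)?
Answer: -1763193584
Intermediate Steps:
(8880 - 42464)*(46393 + 6108) = -33584*52501 = -1763193584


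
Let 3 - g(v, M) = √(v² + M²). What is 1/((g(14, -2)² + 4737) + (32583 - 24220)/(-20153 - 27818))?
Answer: 3793805771371/18757979033574003 + 46024336820*√2/18757979033574003 ≈ 0.00020572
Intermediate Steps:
g(v, M) = 3 - √(M² + v²) (g(v, M) = 3 - √(v² + M²) = 3 - √(M² + v²))
1/((g(14, -2)² + 4737) + (32583 - 24220)/(-20153 - 27818)) = 1/(((3 - √((-2)² + 14²))² + 4737) + (32583 - 24220)/(-20153 - 27818)) = 1/(((3 - √(4 + 196))² + 4737) + 8363/(-47971)) = 1/(((3 - √200)² + 4737) + 8363*(-1/47971)) = 1/(((3 - 10*√2)² + 4737) - 8363/47971) = 1/((4737 + (3 - 10*√2)²) - 8363/47971) = 1/(227230264/47971 + (3 - 10*√2)²)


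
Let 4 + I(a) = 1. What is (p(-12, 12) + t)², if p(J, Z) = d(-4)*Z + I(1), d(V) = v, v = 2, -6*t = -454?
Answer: 84100/9 ≈ 9344.4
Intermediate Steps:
t = 227/3 (t = -⅙*(-454) = 227/3 ≈ 75.667)
I(a) = -3 (I(a) = -4 + 1 = -3)
d(V) = 2
p(J, Z) = -3 + 2*Z (p(J, Z) = 2*Z - 3 = -3 + 2*Z)
(p(-12, 12) + t)² = ((-3 + 2*12) + 227/3)² = ((-3 + 24) + 227/3)² = (21 + 227/3)² = (290/3)² = 84100/9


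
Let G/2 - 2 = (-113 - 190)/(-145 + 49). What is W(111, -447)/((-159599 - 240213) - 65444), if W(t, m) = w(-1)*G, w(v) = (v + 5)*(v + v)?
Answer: 15/84592 ≈ 0.00017732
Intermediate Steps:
w(v) = 2*v*(5 + v) (w(v) = (5 + v)*(2*v) = 2*v*(5 + v))
G = 165/16 (G = 4 + 2*((-113 - 190)/(-145 + 49)) = 4 + 2*(-303/(-96)) = 4 + 2*(-303*(-1/96)) = 4 + 2*(101/32) = 4 + 101/16 = 165/16 ≈ 10.313)
W(t, m) = -165/2 (W(t, m) = (2*(-1)*(5 - 1))*(165/16) = (2*(-1)*4)*(165/16) = -8*165/16 = -165/2)
W(111, -447)/((-159599 - 240213) - 65444) = -165/(2*((-159599 - 240213) - 65444)) = -165/(2*(-399812 - 65444)) = -165/2/(-465256) = -165/2*(-1/465256) = 15/84592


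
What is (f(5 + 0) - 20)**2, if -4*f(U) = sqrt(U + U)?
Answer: (80 + sqrt(10))**2/16 ≈ 432.25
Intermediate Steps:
f(U) = -sqrt(2)*sqrt(U)/4 (f(U) = -sqrt(U + U)/4 = -sqrt(2)*sqrt(U)/4)
(f(5 + 0) - 20)**2 = (-sqrt(2)*sqrt(5 + 0)/4 - 20)**2 = (-sqrt(2)*sqrt(5)/4 - 20)**2 = (-sqrt(10)/4 - 20)**2 = (-20 - sqrt(10)/4)**2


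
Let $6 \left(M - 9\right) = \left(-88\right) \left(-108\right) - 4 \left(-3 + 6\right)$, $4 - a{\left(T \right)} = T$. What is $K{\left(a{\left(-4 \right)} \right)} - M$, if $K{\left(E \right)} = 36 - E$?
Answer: $-1563$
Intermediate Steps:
$a{\left(T \right)} = 4 - T$
$M = 1591$ ($M = 9 + \frac{\left(-88\right) \left(-108\right) - 4 \left(-3 + 6\right)}{6} = 9 + \frac{9504 - 12}{6} = 9 + \frac{1}{6} \cdot 9492 = 9 + 1582 = 1591$)
$K{\left(a{\left(-4 \right)} \right)} - M = \left(36 - \left(4 - -4\right)\right) - 1591 = \left(36 - \left(4 + 4\right)\right) - 1591 = \left(36 - 8\right) - 1591 = 28 - 1591 = -1563$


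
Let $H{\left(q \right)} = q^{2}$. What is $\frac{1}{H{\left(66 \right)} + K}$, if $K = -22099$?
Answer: $- \frac{1}{17743} \approx -5.636 \cdot 10^{-5}$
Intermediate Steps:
$\frac{1}{H{\left(66 \right)} + K} = \frac{1}{66^{2} - 22099} = \frac{1}{4356 - 22099} = \frac{1}{-17743} = - \frac{1}{17743}$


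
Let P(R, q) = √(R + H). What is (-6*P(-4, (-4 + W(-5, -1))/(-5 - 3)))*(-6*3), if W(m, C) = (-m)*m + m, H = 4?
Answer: 0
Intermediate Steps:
W(m, C) = m - m² (W(m, C) = -m² + m = m - m²)
P(R, q) = √(4 + R) (P(R, q) = √(R + 4) = √(4 + R))
(-6*P(-4, (-4 + W(-5, -1))/(-5 - 3)))*(-6*3) = (-6*√(4 - 4))*(-6*3) = -6*√0*(-18) = -6*0*(-18) = 0*(-18) = 0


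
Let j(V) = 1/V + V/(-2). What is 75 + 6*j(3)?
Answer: 68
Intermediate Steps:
j(V) = 1/V - V/2 (j(V) = 1/V + V*(-1/2) = 1/V - V/2)
75 + 6*j(3) = 75 + 6*(1/3 - 1/2*3) = 75 + 6*(1/3 - 3/2) = 75 + 6*(-7/6) = 75 - 7 = 68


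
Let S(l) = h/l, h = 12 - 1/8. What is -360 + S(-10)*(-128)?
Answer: -208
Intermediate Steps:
h = 95/8 (h = 12 - 1*1/8 = 12 - 1/8 = 95/8 ≈ 11.875)
S(l) = 95/(8*l)
-360 + S(-10)*(-128) = -360 + ((95/8)/(-10))*(-128) = -360 + ((95/8)*(-1/10))*(-128) = -360 - 19/16*(-128) = -360 + 152 = -208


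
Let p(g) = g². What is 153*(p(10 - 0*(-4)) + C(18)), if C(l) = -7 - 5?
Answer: 13464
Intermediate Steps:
C(l) = -12
153*(p(10 - 0*(-4)) + C(18)) = 153*((10 - 0*(-4))² - 12) = 153*((10 - 1*0)² - 12) = 153*((10 + 0)² - 12) = 153*(10² - 12) = 153*(100 - 12) = 153*88 = 13464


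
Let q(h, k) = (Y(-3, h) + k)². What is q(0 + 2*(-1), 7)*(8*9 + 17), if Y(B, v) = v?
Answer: 2225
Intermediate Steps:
q(h, k) = (h + k)²
q(0 + 2*(-1), 7)*(8*9 + 17) = ((0 + 2*(-1)) + 7)²*(8*9 + 17) = ((0 - 2) + 7)²*(72 + 17) = (-2 + 7)²*89 = 5²*89 = 25*89 = 2225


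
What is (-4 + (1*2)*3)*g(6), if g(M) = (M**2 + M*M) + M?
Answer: 156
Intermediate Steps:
g(M) = M + 2*M**2 (g(M) = (M**2 + M**2) + M = 2*M**2 + M = M + 2*M**2)
(-4 + (1*2)*3)*g(6) = (-4 + (1*2)*3)*(6*(1 + 2*6)) = (-4 + 2*3)*(6*(1 + 12)) = (-4 + 6)*(6*13) = 2*78 = 156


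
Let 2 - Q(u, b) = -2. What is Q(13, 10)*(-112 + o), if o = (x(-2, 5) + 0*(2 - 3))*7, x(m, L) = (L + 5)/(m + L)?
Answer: -1064/3 ≈ -354.67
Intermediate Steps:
x(m, L) = (5 + L)/(L + m)
Q(u, b) = 4 (Q(u, b) = 2 - 1*(-2) = 2 + 2 = 4)
o = 70/3 (o = ((5 + 5)/(5 - 2) + 0*(2 - 3))*7 = (10/3 + 0*(-1))*7 = ((1/3)*10 + 0)*7 = (10/3 + 0)*7 = (10/3)*7 = 70/3 ≈ 23.333)
Q(13, 10)*(-112 + o) = 4*(-112 + 70/3) = 4*(-266/3) = -1064/3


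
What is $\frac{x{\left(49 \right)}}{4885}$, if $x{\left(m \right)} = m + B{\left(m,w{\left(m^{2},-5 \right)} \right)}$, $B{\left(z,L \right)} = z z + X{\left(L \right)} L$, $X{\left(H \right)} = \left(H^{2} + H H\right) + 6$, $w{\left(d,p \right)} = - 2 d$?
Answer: $- \frac{221460621578}{4885} \approx -4.5335 \cdot 10^{7}$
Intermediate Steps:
$X{\left(H \right)} = 6 + 2 H^{2}$ ($X{\left(H \right)} = \left(H^{2} + H^{2}\right) + 6 = 2 H^{2} + 6 = 6 + 2 H^{2}$)
$B{\left(z,L \right)} = z^{2} + L \left(6 + 2 L^{2}\right)$ ($B{\left(z,L \right)} = z z + \left(6 + 2 L^{2}\right) L = z^{2} + L \left(6 + 2 L^{2}\right)$)
$x{\left(m \right)} = m + m^{2} - 4 m^{2} \left(3 + 4 m^{4}\right)$ ($x{\left(m \right)} = m + \left(m^{2} + 2 \left(- 2 m^{2}\right) \left(3 + \left(- 2 m^{2}\right)^{2}\right)\right) = m + \left(m^{2} + 2 \left(- 2 m^{2}\right) \left(3 + 4 m^{4}\right)\right) = m - \left(- m^{2} + 4 m^{2} \left(3 + 4 m^{4}\right)\right) = m + m^{2} - 4 m^{2} \left(3 + 4 m^{4}\right)$)
$\frac{x{\left(49 \right)}}{4885} = \frac{49 \left(1 - 16 \cdot 49^{5} - 539\right)}{4885} = 49 \left(1 - 4519603984 - 539\right) \frac{1}{4885} = 49 \left(-4519604522\right) \frac{1}{4885} = \left(-221460621578\right) \frac{1}{4885} = - \frac{221460621578}{4885}$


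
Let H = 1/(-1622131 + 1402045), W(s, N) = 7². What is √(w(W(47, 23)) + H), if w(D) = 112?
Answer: √602782076474/73362 ≈ 10.583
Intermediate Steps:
W(s, N) = 49
H = -1/220086 (H = 1/(-220086) = -1/220086 ≈ -4.5437e-6)
√(w(W(47, 23)) + H) = √(112 - 1/220086) = √(24649631/220086) = √602782076474/73362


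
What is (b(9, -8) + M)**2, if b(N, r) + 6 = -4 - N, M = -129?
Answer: 21904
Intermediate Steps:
b(N, r) = -10 - N (b(N, r) = -6 + (-4 - N) = -10 - N)
(b(9, -8) + M)**2 = ((-10 - 1*9) - 129)**2 = ((-10 - 9) - 129)**2 = (-19 - 129)**2 = (-148)**2 = 21904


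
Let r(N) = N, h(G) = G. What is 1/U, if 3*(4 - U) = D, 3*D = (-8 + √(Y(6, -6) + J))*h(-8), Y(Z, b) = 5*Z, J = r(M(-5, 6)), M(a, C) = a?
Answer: ¾ ≈ 0.75000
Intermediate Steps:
J = -5
D = 8 (D = ((-8 + √(5*6 - 5))*(-8))/3 = ((-8 + √(30 - 5))*(-8))/3 = ((-8 + √25)*(-8))/3 = ((-8 + 5)*(-8))/3 = (-3*(-8))/3 = (⅓)*24 = 8)
U = 4/3 (U = 4 - ⅓*8 = 4 - 8/3 = 4/3 ≈ 1.3333)
1/U = 1/(4/3) = ¾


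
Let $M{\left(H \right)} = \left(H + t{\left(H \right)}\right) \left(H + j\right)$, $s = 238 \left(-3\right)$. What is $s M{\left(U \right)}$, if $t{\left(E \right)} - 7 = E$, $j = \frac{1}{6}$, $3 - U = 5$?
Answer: $3927$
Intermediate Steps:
$U = -2$ ($U = 3 - 5 = -2$)
$j = \frac{1}{6} \approx 0.16667$
$t{\left(E \right)} = 7 + E$
$s = -714$
$M{\left(H \right)} = \left(7 + 2 H\right) \left(\frac{1}{6} + H\right)$ ($M{\left(H \right)} = \left(H + \left(7 + H\right)\right) \left(H + \frac{1}{6}\right) = \left(7 + 2 H\right) \left(\frac{1}{6} + H\right)$)
$s M{\left(U \right)} = - 714 \left(\frac{7}{6} + 2 \left(-2\right)^{2} + \frac{22}{3} \left(-2\right)\right) = - 714 \left(\frac{7}{6} + 2 \cdot 4 - \frac{44}{3}\right) = - 714 \left(\frac{7}{6} + 8 - \frac{44}{3}\right) = \left(-714\right) \left(- \frac{11}{2}\right) = 3927$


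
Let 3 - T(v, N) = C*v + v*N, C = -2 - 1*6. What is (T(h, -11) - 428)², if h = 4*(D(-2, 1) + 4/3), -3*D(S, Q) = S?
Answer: 74529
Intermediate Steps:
D(S, Q) = -S/3
C = -8 (C = -2 - 6 = -8)
h = 8 (h = 4*(-⅓*(-2) + 4/3) = 4*(⅔ + 4*(⅓)) = 4*(⅔ + 4/3) = 4*2 = 8)
T(v, N) = 3 + 8*v - N*v (T(v, N) = 3 - (-8*v + v*N) = 3 - (-8*v + N*v) = 3 + (8*v - N*v) = 3 + 8*v - N*v)
(T(h, -11) - 428)² = ((3 + 8*8 - 1*(-11)*8) - 428)² = ((3 + 64 + 88) - 428)² = (155 - 428)² = (-273)² = 74529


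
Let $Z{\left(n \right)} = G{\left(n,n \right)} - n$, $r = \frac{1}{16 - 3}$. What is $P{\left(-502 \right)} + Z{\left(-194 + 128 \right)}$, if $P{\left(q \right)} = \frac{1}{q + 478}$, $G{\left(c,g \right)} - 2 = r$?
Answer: $\frac{21227}{312} \approx 68.035$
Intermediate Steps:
$r = \frac{1}{13} \approx 0.076923$
$G{\left(c,g \right)} = \frac{27}{13}$ ($G{\left(c,g \right)} = 2 + \frac{1}{13} = \frac{27}{13}$)
$Z{\left(n \right)} = \frac{27}{13} - n$
$P{\left(q \right)} = \frac{1}{478 + q}$
$P{\left(-502 \right)} + Z{\left(-194 + 128 \right)} = \frac{1}{478 - 502} + \left(\frac{27}{13} - \left(-194 + 128\right)\right) = \frac{1}{-24} + \left(\frac{27}{13} - -66\right) = - \frac{1}{24} + \left(\frac{27}{13} + 66\right) = - \frac{1}{24} + \frac{885}{13} = \frac{21227}{312}$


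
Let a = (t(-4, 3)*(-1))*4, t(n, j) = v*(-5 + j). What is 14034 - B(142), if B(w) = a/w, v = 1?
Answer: 996410/71 ≈ 14034.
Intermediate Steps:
t(n, j) = -5 + j (t(n, j) = 1*(-5 + j) = -5 + j)
a = 8 (a = ((-5 + 3)*(-1))*4 = -2*(-1)*4 = 2*4 = 8)
B(w) = 8/w
14034 - B(142) = 14034 - 8/142 = 14034 - 1*4/71 = 14034 - 4/71 = 996410/71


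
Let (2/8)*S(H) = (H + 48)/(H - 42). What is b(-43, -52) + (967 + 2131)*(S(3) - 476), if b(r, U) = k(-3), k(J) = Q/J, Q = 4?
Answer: -58143316/39 ≈ -1.4909e+6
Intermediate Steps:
S(H) = 4*(48 + H)/(-42 + H) (S(H) = 4*((H + 48)/(H - 42)) = 4*((48 + H)/(-42 + H)) = 4*(48 + H)/(-42 + H))
k(J) = 4/J
b(r, U) = -4/3 (b(r, U) = 4/(-3) = 4*(-⅓) = -4/3)
b(-43, -52) + (967 + 2131)*(S(3) - 476) = -4/3 + (967 + 2131)*(4*(48 + 3)/(-42 + 3) - 476) = -4/3 + 3098*(4*51/(-39) - 476) = -4/3 + 3098*(4*(-1/39)*51 - 476) = -4/3 + 3098*(-68/13 - 476) = -4/3 + 3098*(-6256/13) = -4/3 - 19381088/13 = -58143316/39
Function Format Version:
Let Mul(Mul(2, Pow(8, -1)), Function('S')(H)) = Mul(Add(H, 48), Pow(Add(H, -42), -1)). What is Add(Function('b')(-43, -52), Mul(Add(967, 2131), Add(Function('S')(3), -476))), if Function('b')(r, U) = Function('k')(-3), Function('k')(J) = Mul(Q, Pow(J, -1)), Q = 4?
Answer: Rational(-58143316, 39) ≈ -1.4909e+6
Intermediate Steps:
Function('S')(H) = Mul(4, Pow(Add(-42, H), -1), Add(48, H)) (Function('S')(H) = Mul(4, Mul(Add(H, 48), Pow(Add(H, -42), -1))) = Mul(4, Mul(Add(48, H), Pow(Add(-42, H), -1))) = Mul(4, Mul(Pow(Add(-42, H), -1), Add(48, H))) = Mul(4, Pow(Add(-42, H), -1), Add(48, H)))
Function('k')(J) = Mul(4, Pow(J, -1))
Function('b')(r, U) = Rational(-4, 3) (Function('b')(r, U) = Mul(4, Pow(-3, -1)) = Mul(4, Rational(-1, 3)) = Rational(-4, 3))
Add(Function('b')(-43, -52), Mul(Add(967, 2131), Add(Function('S')(3), -476))) = Add(Rational(-4, 3), Mul(Add(967, 2131), Add(Mul(4, Pow(Add(-42, 3), -1), Add(48, 3)), -476))) = Add(Rational(-4, 3), Mul(3098, Add(Mul(4, Pow(-39, -1), 51), -476))) = Add(Rational(-4, 3), Mul(3098, Add(Mul(4, Rational(-1, 39), 51), -476))) = Add(Rational(-4, 3), Mul(3098, Add(Rational(-68, 13), -476))) = Add(Rational(-4, 3), Mul(3098, Rational(-6256, 13))) = Add(Rational(-4, 3), Rational(-19381088, 13)) = Rational(-58143316, 39)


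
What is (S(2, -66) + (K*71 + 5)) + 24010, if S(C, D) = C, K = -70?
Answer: 19047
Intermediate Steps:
(S(2, -66) + (K*71 + 5)) + 24010 = (2 + (-70*71 + 5)) + 24010 = (2 + (-4970 + 5)) + 24010 = (2 - 4965) + 24010 = -4963 + 24010 = 19047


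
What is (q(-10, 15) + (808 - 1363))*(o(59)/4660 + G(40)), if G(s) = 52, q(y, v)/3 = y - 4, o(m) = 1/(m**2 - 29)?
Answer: -499383718677/16086320 ≈ -31044.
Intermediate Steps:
o(m) = 1/(-29 + m**2)
q(y, v) = -12 + 3*y (q(y, v) = 3*(y - 4) = 3*(-4 + y) = -12 + 3*y)
(q(-10, 15) + (808 - 1363))*(o(59)/4660 + G(40)) = ((-12 + 3*(-10)) + (808 - 1363))*(1/(-29 + 59**2*4660) + 52) = ((-12 - 30) - 555)*((1/4660)/(-29 + 3481) + 52) = (-42 - 555)*((1/4660)/3452 + 52) = -597*((1/3452)*(1/4660) + 52) = -597*(1/16086320 + 52) = -597*836488641/16086320 = -499383718677/16086320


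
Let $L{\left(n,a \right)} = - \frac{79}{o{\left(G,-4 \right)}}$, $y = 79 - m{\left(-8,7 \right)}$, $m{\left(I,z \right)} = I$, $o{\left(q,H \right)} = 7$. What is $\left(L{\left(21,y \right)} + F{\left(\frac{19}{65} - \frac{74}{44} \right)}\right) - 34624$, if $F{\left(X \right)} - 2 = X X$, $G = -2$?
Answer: $- \frac{495723604517}{14314300} \approx -34631.0$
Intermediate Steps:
$y = 87$ ($y = 79 - -8 = 79 + 8 = 87$)
$F{\left(X \right)} = 2 + X^{2}$ ($F{\left(X \right)} = 2 + X X = 2 + X^{2}$)
$L{\left(n,a \right)} = - \frac{79}{7}$
$\left(L{\left(21,y \right)} + F{\left(\frac{19}{65} - \frac{74}{44} \right)}\right) - 34624 = \left(- \frac{79}{7} + \left(2 + \left(\frac{19}{65} - \frac{74}{44}\right)^{2}\right)\right) - 34624 = \left(- \frac{79}{7} + \left(2 + \left(19 \cdot \frac{1}{65} - \frac{37}{22}\right)^{2}\right)\right) - 34624 = \left(- \frac{79}{7} + \left(2 + \left(\frac{19}{65} - \frac{37}{22}\right)^{2}\right)\right) - 34624 = \left(- \frac{79}{7} + \left(2 + \left(- \frac{1987}{1430}\right)^{2}\right)\right) - 34624 = \left(- \frac{79}{7} + \left(2 + \frac{3948169}{2044900}\right)\right) - 34624 = \left(- \frac{79}{7} + \frac{8037969}{2044900}\right) - 34624 = - \frac{105281317}{14314300} - 34624 = - \frac{495723604517}{14314300}$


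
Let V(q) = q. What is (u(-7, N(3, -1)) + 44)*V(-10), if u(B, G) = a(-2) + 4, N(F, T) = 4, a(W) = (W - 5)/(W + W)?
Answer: -995/2 ≈ -497.50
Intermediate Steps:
a(W) = (-5 + W)/(2*W) (a(W) = (-5 + W)/((2*W)) = (-5 + W)*(1/(2*W)) = (-5 + W)/(2*W))
u(B, G) = 23/4 (u(B, G) = (1/2)*(-5 - 2)/(-2) + 4 = (1/2)*(-1/2)*(-7) + 4 = 7/4 + 4 = 23/4)
(u(-7, N(3, -1)) + 44)*V(-10) = (23/4 + 44)*(-10) = (199/4)*(-10) = -995/2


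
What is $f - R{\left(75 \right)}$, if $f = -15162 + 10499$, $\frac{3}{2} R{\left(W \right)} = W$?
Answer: $-4713$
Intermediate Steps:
$R{\left(W \right)} = \frac{2 W}{3}$
$f = -4663$
$f - R{\left(75 \right)} = -4663 - \frac{2}{3} \cdot 75 = -4663 - 50 = -4713$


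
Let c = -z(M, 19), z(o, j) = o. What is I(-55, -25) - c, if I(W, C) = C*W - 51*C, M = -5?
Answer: 2645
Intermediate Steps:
I(W, C) = -51*C + C*W
c = 5 (c = -1*(-5) = 5)
I(-55, -25) - c = -25*(-51 - 55) - 1*5 = -25*(-106) - 5 = 2650 - 5 = 2645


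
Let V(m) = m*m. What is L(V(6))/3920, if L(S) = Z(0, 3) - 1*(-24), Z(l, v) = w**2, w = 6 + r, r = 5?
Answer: 29/784 ≈ 0.036990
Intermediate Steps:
V(m) = m**2
w = 11 (w = 6 + 5 = 11)
Z(l, v) = 121 (Z(l, v) = 11**2 = 121)
L(S) = 145 (L(S) = 121 - 1*(-24) = 121 + 24 = 145)
L(V(6))/3920 = 145/3920 = 145*(1/3920) = 29/784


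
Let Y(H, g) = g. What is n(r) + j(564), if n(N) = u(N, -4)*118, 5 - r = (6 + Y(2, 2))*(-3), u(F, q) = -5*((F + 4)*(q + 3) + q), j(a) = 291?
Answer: 22121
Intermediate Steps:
u(F, q) = -5*q - 5*(3 + q)*(4 + F) (u(F, q) = -5*((4 + F)*(3 + q) + q) = -5*((3 + q)*(4 + F) + q) = -5*(q + (3 + q)*(4 + F)) = -5*q - 5*(3 + q)*(4 + F))
r = 29 (r = 5 - (6 + 2)*(-3) = 5 - 8*(-3) = 5 - 1*(-24) = 5 + 24 = 29)
n(N) = 4720 + 590*N (n(N) = (-60 - 25*(-4) - 15*N - 5*N*(-4))*118 = (-60 + 100 - 15*N + 20*N)*118 = (40 + 5*N)*118 = 4720 + 590*N)
n(r) + j(564) = (4720 + 590*29) + 291 = (4720 + 17110) + 291 = 21830 + 291 = 22121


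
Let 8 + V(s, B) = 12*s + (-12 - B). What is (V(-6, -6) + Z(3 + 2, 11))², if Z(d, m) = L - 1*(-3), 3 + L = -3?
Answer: 7921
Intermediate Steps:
L = -6 (L = -3 - 3 = -6)
V(s, B) = -20 - B + 12*s (V(s, B) = -8 + (12*s + (-12 - B)) = -8 + (-12 - B + 12*s) = -20 - B + 12*s)
Z(d, m) = -3 (Z(d, m) = -6 - 1*(-3) = -6 + 3 = -3)
(V(-6, -6) + Z(3 + 2, 11))² = ((-20 - 1*(-6) + 12*(-6)) - 3)² = ((-20 + 6 - 72) - 3)² = (-86 - 3)² = (-89)² = 7921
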